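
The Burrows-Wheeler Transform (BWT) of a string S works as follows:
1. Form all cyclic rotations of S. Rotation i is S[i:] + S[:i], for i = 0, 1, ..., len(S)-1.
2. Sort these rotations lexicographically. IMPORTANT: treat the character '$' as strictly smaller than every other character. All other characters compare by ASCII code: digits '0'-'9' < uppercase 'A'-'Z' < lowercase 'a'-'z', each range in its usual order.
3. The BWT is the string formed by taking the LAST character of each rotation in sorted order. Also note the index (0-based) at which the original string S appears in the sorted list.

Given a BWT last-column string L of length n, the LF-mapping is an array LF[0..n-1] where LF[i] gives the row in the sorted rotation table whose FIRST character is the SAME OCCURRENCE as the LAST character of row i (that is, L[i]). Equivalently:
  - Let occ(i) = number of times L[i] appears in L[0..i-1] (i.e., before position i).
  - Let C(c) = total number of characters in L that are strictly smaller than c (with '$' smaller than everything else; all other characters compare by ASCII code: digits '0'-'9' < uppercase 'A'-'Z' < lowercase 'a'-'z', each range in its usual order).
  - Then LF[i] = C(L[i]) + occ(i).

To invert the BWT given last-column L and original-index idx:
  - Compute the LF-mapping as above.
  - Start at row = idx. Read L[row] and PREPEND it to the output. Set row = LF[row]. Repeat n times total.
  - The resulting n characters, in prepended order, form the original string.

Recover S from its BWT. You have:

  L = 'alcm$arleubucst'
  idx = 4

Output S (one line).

LF mapping: 1 7 4 9 0 2 10 8 6 13 3 14 5 11 12
Walk LF starting at row 4, prepending L[row]:
  step 1: row=4, L[4]='$', prepend. Next row=LF[4]=0
  step 2: row=0, L[0]='a', prepend. Next row=LF[0]=1
  step 3: row=1, L[1]='l', prepend. Next row=LF[1]=7
  step 4: row=7, L[7]='l', prepend. Next row=LF[7]=8
  step 5: row=8, L[8]='e', prepend. Next row=LF[8]=6
  step 6: row=6, L[6]='r', prepend. Next row=LF[6]=10
  step 7: row=10, L[10]='b', prepend. Next row=LF[10]=3
  step 8: row=3, L[3]='m', prepend. Next row=LF[3]=9
  step 9: row=9, L[9]='u', prepend. Next row=LF[9]=13
  step 10: row=13, L[13]='s', prepend. Next row=LF[13]=11
  step 11: row=11, L[11]='u', prepend. Next row=LF[11]=14
  step 12: row=14, L[14]='t', prepend. Next row=LF[14]=12
  step 13: row=12, L[12]='c', prepend. Next row=LF[12]=5
  step 14: row=5, L[5]='a', prepend. Next row=LF[5]=2
  step 15: row=2, L[2]='c', prepend. Next row=LF[2]=4
Reversed output: cactusumbrella$

Answer: cactusumbrella$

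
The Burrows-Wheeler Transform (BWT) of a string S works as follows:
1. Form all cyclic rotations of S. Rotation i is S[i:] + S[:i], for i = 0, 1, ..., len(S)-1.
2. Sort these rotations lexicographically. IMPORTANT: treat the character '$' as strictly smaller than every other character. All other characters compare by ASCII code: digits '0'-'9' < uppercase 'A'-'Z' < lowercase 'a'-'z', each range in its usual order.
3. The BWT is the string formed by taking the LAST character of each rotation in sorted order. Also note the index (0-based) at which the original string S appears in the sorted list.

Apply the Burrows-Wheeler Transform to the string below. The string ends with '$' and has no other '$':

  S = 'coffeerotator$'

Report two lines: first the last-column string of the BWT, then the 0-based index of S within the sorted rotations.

All 14 rotations (rotation i = S[i:]+S[:i]):
  rot[0] = coffeerotator$
  rot[1] = offeerotator$c
  rot[2] = ffeerotator$co
  rot[3] = feerotator$cof
  rot[4] = eerotator$coff
  rot[5] = erotator$coffe
  rot[6] = rotator$coffee
  rot[7] = otator$coffeer
  rot[8] = tator$coffeero
  rot[9] = ator$coffeerot
  rot[10] = tor$coffeerota
  rot[11] = or$coffeerotat
  rot[12] = r$coffeerotato
  rot[13] = $coffeerotator
Sorted (with $ < everything):
  sorted[0] = $coffeerotator  (last char: 'r')
  sorted[1] = ator$coffeerot  (last char: 't')
  sorted[2] = coffeerotator$  (last char: '$')
  sorted[3] = eerotator$coff  (last char: 'f')
  sorted[4] = erotator$coffe  (last char: 'e')
  sorted[5] = feerotator$cof  (last char: 'f')
  sorted[6] = ffeerotator$co  (last char: 'o')
  sorted[7] = offeerotator$c  (last char: 'c')
  sorted[8] = or$coffeerotat  (last char: 't')
  sorted[9] = otator$coffeer  (last char: 'r')
  sorted[10] = r$coffeerotato  (last char: 'o')
  sorted[11] = rotator$coffee  (last char: 'e')
  sorted[12] = tator$coffeero  (last char: 'o')
  sorted[13] = tor$coffeerota  (last char: 'a')
Last column: rt$fefoctroeoa
Original string S is at sorted index 2

Answer: rt$fefoctroeoa
2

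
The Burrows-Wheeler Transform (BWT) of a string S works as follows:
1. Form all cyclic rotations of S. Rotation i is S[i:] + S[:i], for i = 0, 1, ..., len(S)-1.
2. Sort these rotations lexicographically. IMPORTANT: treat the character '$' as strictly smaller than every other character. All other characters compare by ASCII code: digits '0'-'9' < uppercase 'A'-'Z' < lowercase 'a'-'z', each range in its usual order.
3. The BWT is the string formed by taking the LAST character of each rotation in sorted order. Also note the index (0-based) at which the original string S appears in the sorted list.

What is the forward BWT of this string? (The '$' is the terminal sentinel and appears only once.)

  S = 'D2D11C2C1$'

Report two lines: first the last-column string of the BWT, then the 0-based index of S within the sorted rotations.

Answer: 1CD1CD212$
9

Derivation:
All 10 rotations (rotation i = S[i:]+S[:i]):
  rot[0] = D2D11C2C1$
  rot[1] = 2D11C2C1$D
  rot[2] = D11C2C1$D2
  rot[3] = 11C2C1$D2D
  rot[4] = 1C2C1$D2D1
  rot[5] = C2C1$D2D11
  rot[6] = 2C1$D2D11C
  rot[7] = C1$D2D11C2
  rot[8] = 1$D2D11C2C
  rot[9] = $D2D11C2C1
Sorted (with $ < everything):
  sorted[0] = $D2D11C2C1  (last char: '1')
  sorted[1] = 1$D2D11C2C  (last char: 'C')
  sorted[2] = 11C2C1$D2D  (last char: 'D')
  sorted[3] = 1C2C1$D2D1  (last char: '1')
  sorted[4] = 2C1$D2D11C  (last char: 'C')
  sorted[5] = 2D11C2C1$D  (last char: 'D')
  sorted[6] = C1$D2D11C2  (last char: '2')
  sorted[7] = C2C1$D2D11  (last char: '1')
  sorted[8] = D11C2C1$D2  (last char: '2')
  sorted[9] = D2D11C2C1$  (last char: '$')
Last column: 1CD1CD212$
Original string S is at sorted index 9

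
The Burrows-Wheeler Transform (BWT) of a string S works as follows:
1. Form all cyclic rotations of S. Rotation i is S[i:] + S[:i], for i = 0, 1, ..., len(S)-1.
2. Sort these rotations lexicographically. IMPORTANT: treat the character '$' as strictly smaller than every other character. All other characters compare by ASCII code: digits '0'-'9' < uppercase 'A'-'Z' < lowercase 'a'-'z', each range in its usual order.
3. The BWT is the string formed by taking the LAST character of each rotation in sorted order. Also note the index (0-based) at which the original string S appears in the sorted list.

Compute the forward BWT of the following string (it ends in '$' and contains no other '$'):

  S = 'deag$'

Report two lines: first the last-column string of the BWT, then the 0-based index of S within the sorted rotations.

All 5 rotations (rotation i = S[i:]+S[:i]):
  rot[0] = deag$
  rot[1] = eag$d
  rot[2] = ag$de
  rot[3] = g$dea
  rot[4] = $deag
Sorted (with $ < everything):
  sorted[0] = $deag  (last char: 'g')
  sorted[1] = ag$de  (last char: 'e')
  sorted[2] = deag$  (last char: '$')
  sorted[3] = eag$d  (last char: 'd')
  sorted[4] = g$dea  (last char: 'a')
Last column: ge$da
Original string S is at sorted index 2

Answer: ge$da
2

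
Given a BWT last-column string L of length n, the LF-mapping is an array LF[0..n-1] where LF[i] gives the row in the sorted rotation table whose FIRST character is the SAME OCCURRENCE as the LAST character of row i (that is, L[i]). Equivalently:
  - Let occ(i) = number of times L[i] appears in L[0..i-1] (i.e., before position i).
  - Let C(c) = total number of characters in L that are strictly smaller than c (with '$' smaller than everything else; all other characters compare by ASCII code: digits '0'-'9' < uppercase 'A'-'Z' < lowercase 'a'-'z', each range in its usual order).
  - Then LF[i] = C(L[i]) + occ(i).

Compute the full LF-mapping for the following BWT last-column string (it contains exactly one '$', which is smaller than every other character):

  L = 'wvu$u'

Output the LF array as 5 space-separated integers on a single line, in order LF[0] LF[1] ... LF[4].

Char counts: '$':1, 'u':2, 'v':1, 'w':1
C (first-col start): C('$')=0, C('u')=1, C('v')=3, C('w')=4
L[0]='w': occ=0, LF[0]=C('w')+0=4+0=4
L[1]='v': occ=0, LF[1]=C('v')+0=3+0=3
L[2]='u': occ=0, LF[2]=C('u')+0=1+0=1
L[3]='$': occ=0, LF[3]=C('$')+0=0+0=0
L[4]='u': occ=1, LF[4]=C('u')+1=1+1=2

Answer: 4 3 1 0 2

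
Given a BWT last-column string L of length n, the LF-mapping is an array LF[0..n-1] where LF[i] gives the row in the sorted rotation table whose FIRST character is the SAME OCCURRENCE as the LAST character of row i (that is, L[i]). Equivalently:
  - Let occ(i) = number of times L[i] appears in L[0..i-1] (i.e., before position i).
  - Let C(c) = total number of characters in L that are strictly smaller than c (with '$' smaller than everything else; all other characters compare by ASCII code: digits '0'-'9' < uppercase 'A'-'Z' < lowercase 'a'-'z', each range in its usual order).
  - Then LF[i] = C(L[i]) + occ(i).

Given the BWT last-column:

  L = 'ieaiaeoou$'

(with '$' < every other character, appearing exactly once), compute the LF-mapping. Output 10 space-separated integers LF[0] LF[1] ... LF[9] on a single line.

Answer: 5 3 1 6 2 4 7 8 9 0

Derivation:
Char counts: '$':1, 'a':2, 'e':2, 'i':2, 'o':2, 'u':1
C (first-col start): C('$')=0, C('a')=1, C('e')=3, C('i')=5, C('o')=7, C('u')=9
L[0]='i': occ=0, LF[0]=C('i')+0=5+0=5
L[1]='e': occ=0, LF[1]=C('e')+0=3+0=3
L[2]='a': occ=0, LF[2]=C('a')+0=1+0=1
L[3]='i': occ=1, LF[3]=C('i')+1=5+1=6
L[4]='a': occ=1, LF[4]=C('a')+1=1+1=2
L[5]='e': occ=1, LF[5]=C('e')+1=3+1=4
L[6]='o': occ=0, LF[6]=C('o')+0=7+0=7
L[7]='o': occ=1, LF[7]=C('o')+1=7+1=8
L[8]='u': occ=0, LF[8]=C('u')+0=9+0=9
L[9]='$': occ=0, LF[9]=C('$')+0=0+0=0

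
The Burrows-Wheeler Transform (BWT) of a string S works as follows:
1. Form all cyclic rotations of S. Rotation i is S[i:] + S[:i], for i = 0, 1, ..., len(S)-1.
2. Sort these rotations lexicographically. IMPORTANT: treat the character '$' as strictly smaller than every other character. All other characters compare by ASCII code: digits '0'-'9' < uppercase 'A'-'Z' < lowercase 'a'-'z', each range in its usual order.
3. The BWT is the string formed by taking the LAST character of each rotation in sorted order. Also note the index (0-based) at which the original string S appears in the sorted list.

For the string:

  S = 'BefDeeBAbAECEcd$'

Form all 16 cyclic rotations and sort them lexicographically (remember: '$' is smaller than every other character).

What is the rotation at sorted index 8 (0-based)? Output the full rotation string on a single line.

All 16 rotations (rotation i = S[i:]+S[:i]):
  rot[0] = BefDeeBAbAECEcd$
  rot[1] = efDeeBAbAECEcd$B
  rot[2] = fDeeBAbAECEcd$Be
  rot[3] = DeeBAbAECEcd$Bef
  rot[4] = eeBAbAECEcd$BefD
  rot[5] = eBAbAECEcd$BefDe
  rot[6] = BAbAECEcd$BefDee
  rot[7] = AbAECEcd$BefDeeB
  rot[8] = bAECEcd$BefDeeBA
  rot[9] = AECEcd$BefDeeBAb
  rot[10] = ECEcd$BefDeeBAbA
  rot[11] = CEcd$BefDeeBAbAE
  rot[12] = Ecd$BefDeeBAbAEC
  rot[13] = cd$BefDeeBAbAECE
  rot[14] = d$BefDeeBAbAECEc
  rot[15] = $BefDeeBAbAECEcd
Sorted (with $ < everything):
  sorted[0] = $BefDeeBAbAECEcd
  sorted[1] = AECEcd$BefDeeBAb
  sorted[2] = AbAECEcd$BefDeeB
  sorted[3] = BAbAECEcd$BefDee
  sorted[4] = BefDeeBAbAECEcd$
  sorted[5] = CEcd$BefDeeBAbAE
  sorted[6] = DeeBAbAECEcd$Bef
  sorted[7] = ECEcd$BefDeeBAbA
  sorted[8] = Ecd$BefDeeBAbAEC
  sorted[9] = bAECEcd$BefDeeBA
  sorted[10] = cd$BefDeeBAbAECE
  sorted[11] = d$BefDeeBAbAECEc
  sorted[12] = eBAbAECEcd$BefDe
  sorted[13] = eeBAbAECEcd$BefD
  sorted[14] = efDeeBAbAECEcd$B
  sorted[15] = fDeeBAbAECEcd$Be
sorted[8] = Ecd$BefDeeBAbAEC

Answer: Ecd$BefDeeBAbAEC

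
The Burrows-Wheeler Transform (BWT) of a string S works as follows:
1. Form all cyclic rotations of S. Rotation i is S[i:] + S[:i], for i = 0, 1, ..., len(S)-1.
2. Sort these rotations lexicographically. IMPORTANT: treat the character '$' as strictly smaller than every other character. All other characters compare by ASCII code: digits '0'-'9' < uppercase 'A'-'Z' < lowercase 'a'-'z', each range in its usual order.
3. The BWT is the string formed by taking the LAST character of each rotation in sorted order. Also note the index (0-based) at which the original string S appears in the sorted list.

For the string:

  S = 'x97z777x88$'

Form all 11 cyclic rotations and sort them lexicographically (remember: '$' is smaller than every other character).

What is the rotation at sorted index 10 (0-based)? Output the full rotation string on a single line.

All 11 rotations (rotation i = S[i:]+S[:i]):
  rot[0] = x97z777x88$
  rot[1] = 97z777x88$x
  rot[2] = 7z777x88$x9
  rot[3] = z777x88$x97
  rot[4] = 777x88$x97z
  rot[5] = 77x88$x97z7
  rot[6] = 7x88$x97z77
  rot[7] = x88$x97z777
  rot[8] = 88$x97z777x
  rot[9] = 8$x97z777x8
  rot[10] = $x97z777x88
Sorted (with $ < everything):
  sorted[0] = $x97z777x88
  sorted[1] = 777x88$x97z
  sorted[2] = 77x88$x97z7
  sorted[3] = 7x88$x97z77
  sorted[4] = 7z777x88$x9
  sorted[5] = 8$x97z777x8
  sorted[6] = 88$x97z777x
  sorted[7] = 97z777x88$x
  sorted[8] = x88$x97z777
  sorted[9] = x97z777x88$
  sorted[10] = z777x88$x97
sorted[10] = z777x88$x97

Answer: z777x88$x97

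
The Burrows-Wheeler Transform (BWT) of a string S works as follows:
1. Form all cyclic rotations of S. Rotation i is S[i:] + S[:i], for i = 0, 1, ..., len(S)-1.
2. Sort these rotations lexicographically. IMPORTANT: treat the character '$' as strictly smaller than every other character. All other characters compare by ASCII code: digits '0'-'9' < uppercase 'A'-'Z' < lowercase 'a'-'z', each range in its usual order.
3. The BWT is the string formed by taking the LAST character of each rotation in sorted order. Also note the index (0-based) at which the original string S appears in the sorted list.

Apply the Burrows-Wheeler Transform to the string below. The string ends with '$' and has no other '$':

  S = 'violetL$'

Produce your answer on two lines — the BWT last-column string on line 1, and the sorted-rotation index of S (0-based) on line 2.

Answer: Ltlvoie$
7

Derivation:
All 8 rotations (rotation i = S[i:]+S[:i]):
  rot[0] = violetL$
  rot[1] = ioletL$v
  rot[2] = oletL$vi
  rot[3] = letL$vio
  rot[4] = etL$viol
  rot[5] = tL$viole
  rot[6] = L$violet
  rot[7] = $violetL
Sorted (with $ < everything):
  sorted[0] = $violetL  (last char: 'L')
  sorted[1] = L$violet  (last char: 't')
  sorted[2] = etL$viol  (last char: 'l')
  sorted[3] = ioletL$v  (last char: 'v')
  sorted[4] = letL$vio  (last char: 'o')
  sorted[5] = oletL$vi  (last char: 'i')
  sorted[6] = tL$viole  (last char: 'e')
  sorted[7] = violetL$  (last char: '$')
Last column: Ltlvoie$
Original string S is at sorted index 7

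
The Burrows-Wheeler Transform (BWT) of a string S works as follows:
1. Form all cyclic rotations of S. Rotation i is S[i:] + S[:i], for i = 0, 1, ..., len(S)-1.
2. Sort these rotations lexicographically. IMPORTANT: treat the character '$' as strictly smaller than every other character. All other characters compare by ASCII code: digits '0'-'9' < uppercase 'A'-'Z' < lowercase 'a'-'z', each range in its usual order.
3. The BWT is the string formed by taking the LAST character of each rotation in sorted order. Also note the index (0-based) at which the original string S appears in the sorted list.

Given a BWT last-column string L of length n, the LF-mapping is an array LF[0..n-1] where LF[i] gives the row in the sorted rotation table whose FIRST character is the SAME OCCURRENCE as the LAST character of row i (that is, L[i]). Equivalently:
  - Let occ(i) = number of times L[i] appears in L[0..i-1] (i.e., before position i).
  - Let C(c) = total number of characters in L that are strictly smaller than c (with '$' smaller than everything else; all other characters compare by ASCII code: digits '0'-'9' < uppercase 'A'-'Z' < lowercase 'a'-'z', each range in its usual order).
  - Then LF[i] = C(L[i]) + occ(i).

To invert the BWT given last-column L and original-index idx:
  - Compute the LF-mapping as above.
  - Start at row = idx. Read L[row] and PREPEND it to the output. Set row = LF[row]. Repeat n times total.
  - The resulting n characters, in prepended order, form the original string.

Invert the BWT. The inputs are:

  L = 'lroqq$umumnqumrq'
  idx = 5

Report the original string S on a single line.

Answer: nquruqmuomqmqrl$

Derivation:
LF mapping: 1 11 6 7 8 0 13 2 14 3 5 9 15 4 12 10
Walk LF starting at row 5, prepending L[row]:
  step 1: row=5, L[5]='$', prepend. Next row=LF[5]=0
  step 2: row=0, L[0]='l', prepend. Next row=LF[0]=1
  step 3: row=1, L[1]='r', prepend. Next row=LF[1]=11
  step 4: row=11, L[11]='q', prepend. Next row=LF[11]=9
  step 5: row=9, L[9]='m', prepend. Next row=LF[9]=3
  step 6: row=3, L[3]='q', prepend. Next row=LF[3]=7
  step 7: row=7, L[7]='m', prepend. Next row=LF[7]=2
  step 8: row=2, L[2]='o', prepend. Next row=LF[2]=6
  step 9: row=6, L[6]='u', prepend. Next row=LF[6]=13
  step 10: row=13, L[13]='m', prepend. Next row=LF[13]=4
  step 11: row=4, L[4]='q', prepend. Next row=LF[4]=8
  step 12: row=8, L[8]='u', prepend. Next row=LF[8]=14
  step 13: row=14, L[14]='r', prepend. Next row=LF[14]=12
  step 14: row=12, L[12]='u', prepend. Next row=LF[12]=15
  step 15: row=15, L[15]='q', prepend. Next row=LF[15]=10
  step 16: row=10, L[10]='n', prepend. Next row=LF[10]=5
Reversed output: nquruqmuomqmqrl$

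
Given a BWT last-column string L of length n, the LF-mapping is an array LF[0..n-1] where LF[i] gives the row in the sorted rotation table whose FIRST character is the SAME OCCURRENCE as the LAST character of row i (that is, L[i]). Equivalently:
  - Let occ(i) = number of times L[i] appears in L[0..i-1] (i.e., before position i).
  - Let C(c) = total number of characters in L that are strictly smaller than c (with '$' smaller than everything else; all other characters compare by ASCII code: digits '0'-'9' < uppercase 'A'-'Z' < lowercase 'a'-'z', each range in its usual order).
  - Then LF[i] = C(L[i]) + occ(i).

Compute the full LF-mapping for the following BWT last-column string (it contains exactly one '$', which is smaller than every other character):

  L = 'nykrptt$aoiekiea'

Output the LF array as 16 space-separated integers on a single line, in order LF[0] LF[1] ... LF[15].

Char counts: '$':1, 'a':2, 'e':2, 'i':2, 'k':2, 'n':1, 'o':1, 'p':1, 'r':1, 't':2, 'y':1
C (first-col start): C('$')=0, C('a')=1, C('e')=3, C('i')=5, C('k')=7, C('n')=9, C('o')=10, C('p')=11, C('r')=12, C('t')=13, C('y')=15
L[0]='n': occ=0, LF[0]=C('n')+0=9+0=9
L[1]='y': occ=0, LF[1]=C('y')+0=15+0=15
L[2]='k': occ=0, LF[2]=C('k')+0=7+0=7
L[3]='r': occ=0, LF[3]=C('r')+0=12+0=12
L[4]='p': occ=0, LF[4]=C('p')+0=11+0=11
L[5]='t': occ=0, LF[5]=C('t')+0=13+0=13
L[6]='t': occ=1, LF[6]=C('t')+1=13+1=14
L[7]='$': occ=0, LF[7]=C('$')+0=0+0=0
L[8]='a': occ=0, LF[8]=C('a')+0=1+0=1
L[9]='o': occ=0, LF[9]=C('o')+0=10+0=10
L[10]='i': occ=0, LF[10]=C('i')+0=5+0=5
L[11]='e': occ=0, LF[11]=C('e')+0=3+0=3
L[12]='k': occ=1, LF[12]=C('k')+1=7+1=8
L[13]='i': occ=1, LF[13]=C('i')+1=5+1=6
L[14]='e': occ=1, LF[14]=C('e')+1=3+1=4
L[15]='a': occ=1, LF[15]=C('a')+1=1+1=2

Answer: 9 15 7 12 11 13 14 0 1 10 5 3 8 6 4 2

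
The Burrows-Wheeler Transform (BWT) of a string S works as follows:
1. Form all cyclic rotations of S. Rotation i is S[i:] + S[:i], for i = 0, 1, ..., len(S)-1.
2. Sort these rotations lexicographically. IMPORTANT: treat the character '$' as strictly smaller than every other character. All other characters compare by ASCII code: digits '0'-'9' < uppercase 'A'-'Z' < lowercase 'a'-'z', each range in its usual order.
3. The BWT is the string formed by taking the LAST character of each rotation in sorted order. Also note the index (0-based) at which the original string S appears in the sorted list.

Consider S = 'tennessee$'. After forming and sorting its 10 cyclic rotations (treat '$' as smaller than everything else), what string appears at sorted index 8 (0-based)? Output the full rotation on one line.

Answer: ssee$tenne

Derivation:
All 10 rotations (rotation i = S[i:]+S[:i]):
  rot[0] = tennessee$
  rot[1] = ennessee$t
  rot[2] = nnessee$te
  rot[3] = nessee$ten
  rot[4] = essee$tenn
  rot[5] = ssee$tenne
  rot[6] = see$tennes
  rot[7] = ee$tenness
  rot[8] = e$tennesse
  rot[9] = $tennessee
Sorted (with $ < everything):
  sorted[0] = $tennessee
  sorted[1] = e$tennesse
  sorted[2] = ee$tenness
  sorted[3] = ennessee$t
  sorted[4] = essee$tenn
  sorted[5] = nessee$ten
  sorted[6] = nnessee$te
  sorted[7] = see$tennes
  sorted[8] = ssee$tenne
  sorted[9] = tennessee$
sorted[8] = ssee$tenne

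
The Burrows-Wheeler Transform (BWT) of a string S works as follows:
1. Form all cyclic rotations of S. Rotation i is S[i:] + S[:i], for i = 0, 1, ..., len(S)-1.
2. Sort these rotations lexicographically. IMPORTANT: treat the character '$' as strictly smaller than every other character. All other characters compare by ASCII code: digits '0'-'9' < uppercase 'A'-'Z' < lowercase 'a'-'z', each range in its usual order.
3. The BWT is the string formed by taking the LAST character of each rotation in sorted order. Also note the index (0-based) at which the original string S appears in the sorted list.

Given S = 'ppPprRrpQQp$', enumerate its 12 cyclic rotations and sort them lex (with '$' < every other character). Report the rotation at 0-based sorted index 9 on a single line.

Answer: prRrpQQp$ppP

Derivation:
All 12 rotations (rotation i = S[i:]+S[:i]):
  rot[0] = ppPprRrpQQp$
  rot[1] = pPprRrpQQp$p
  rot[2] = PprRrpQQp$pp
  rot[3] = prRrpQQp$ppP
  rot[4] = rRrpQQp$ppPp
  rot[5] = RrpQQp$ppPpr
  rot[6] = rpQQp$ppPprR
  rot[7] = pQQp$ppPprRr
  rot[8] = QQp$ppPprRrp
  rot[9] = Qp$ppPprRrpQ
  rot[10] = p$ppPprRrpQQ
  rot[11] = $ppPprRrpQQp
Sorted (with $ < everything):
  sorted[0] = $ppPprRrpQQp
  sorted[1] = PprRrpQQp$pp
  sorted[2] = QQp$ppPprRrp
  sorted[3] = Qp$ppPprRrpQ
  sorted[4] = RrpQQp$ppPpr
  sorted[5] = p$ppPprRrpQQ
  sorted[6] = pPprRrpQQp$p
  sorted[7] = pQQp$ppPprRr
  sorted[8] = ppPprRrpQQp$
  sorted[9] = prRrpQQp$ppP
  sorted[10] = rRrpQQp$ppPp
  sorted[11] = rpQQp$ppPprR
sorted[9] = prRrpQQp$ppP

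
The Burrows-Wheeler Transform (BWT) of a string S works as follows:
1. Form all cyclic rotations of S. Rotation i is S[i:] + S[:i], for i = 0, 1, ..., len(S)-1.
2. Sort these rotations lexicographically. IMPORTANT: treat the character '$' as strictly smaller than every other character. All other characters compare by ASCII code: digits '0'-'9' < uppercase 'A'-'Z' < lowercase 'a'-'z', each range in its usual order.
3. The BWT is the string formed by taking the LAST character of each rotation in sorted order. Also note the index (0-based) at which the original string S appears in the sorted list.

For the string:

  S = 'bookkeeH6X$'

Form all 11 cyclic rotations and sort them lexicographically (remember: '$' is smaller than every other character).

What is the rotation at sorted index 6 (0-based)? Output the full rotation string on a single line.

All 11 rotations (rotation i = S[i:]+S[:i]):
  rot[0] = bookkeeH6X$
  rot[1] = ookkeeH6X$b
  rot[2] = okkeeH6X$bo
  rot[3] = kkeeH6X$boo
  rot[4] = keeH6X$book
  rot[5] = eeH6X$bookk
  rot[6] = eH6X$bookke
  rot[7] = H6X$bookkee
  rot[8] = 6X$bookkeeH
  rot[9] = X$bookkeeH6
  rot[10] = $bookkeeH6X
Sorted (with $ < everything):
  sorted[0] = $bookkeeH6X
  sorted[1] = 6X$bookkeeH
  sorted[2] = H6X$bookkee
  sorted[3] = X$bookkeeH6
  sorted[4] = bookkeeH6X$
  sorted[5] = eH6X$bookke
  sorted[6] = eeH6X$bookk
  sorted[7] = keeH6X$book
  sorted[8] = kkeeH6X$boo
  sorted[9] = okkeeH6X$bo
  sorted[10] = ookkeeH6X$b
sorted[6] = eeH6X$bookk

Answer: eeH6X$bookk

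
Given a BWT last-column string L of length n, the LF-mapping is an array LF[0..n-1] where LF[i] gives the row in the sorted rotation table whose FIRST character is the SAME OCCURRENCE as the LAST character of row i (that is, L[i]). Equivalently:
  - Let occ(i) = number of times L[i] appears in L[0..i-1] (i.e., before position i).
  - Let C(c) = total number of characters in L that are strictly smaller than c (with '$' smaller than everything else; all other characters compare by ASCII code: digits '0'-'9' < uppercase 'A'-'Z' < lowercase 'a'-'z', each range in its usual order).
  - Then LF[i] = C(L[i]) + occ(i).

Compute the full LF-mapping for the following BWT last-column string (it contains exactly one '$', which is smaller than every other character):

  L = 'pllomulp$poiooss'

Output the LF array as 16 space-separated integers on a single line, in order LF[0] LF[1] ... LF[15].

Char counts: '$':1, 'i':1, 'l':3, 'm':1, 'o':4, 'p':3, 's':2, 'u':1
C (first-col start): C('$')=0, C('i')=1, C('l')=2, C('m')=5, C('o')=6, C('p')=10, C('s')=13, C('u')=15
L[0]='p': occ=0, LF[0]=C('p')+0=10+0=10
L[1]='l': occ=0, LF[1]=C('l')+0=2+0=2
L[2]='l': occ=1, LF[2]=C('l')+1=2+1=3
L[3]='o': occ=0, LF[3]=C('o')+0=6+0=6
L[4]='m': occ=0, LF[4]=C('m')+0=5+0=5
L[5]='u': occ=0, LF[5]=C('u')+0=15+0=15
L[6]='l': occ=2, LF[6]=C('l')+2=2+2=4
L[7]='p': occ=1, LF[7]=C('p')+1=10+1=11
L[8]='$': occ=0, LF[8]=C('$')+0=0+0=0
L[9]='p': occ=2, LF[9]=C('p')+2=10+2=12
L[10]='o': occ=1, LF[10]=C('o')+1=6+1=7
L[11]='i': occ=0, LF[11]=C('i')+0=1+0=1
L[12]='o': occ=2, LF[12]=C('o')+2=6+2=8
L[13]='o': occ=3, LF[13]=C('o')+3=6+3=9
L[14]='s': occ=0, LF[14]=C('s')+0=13+0=13
L[15]='s': occ=1, LF[15]=C('s')+1=13+1=14

Answer: 10 2 3 6 5 15 4 11 0 12 7 1 8 9 13 14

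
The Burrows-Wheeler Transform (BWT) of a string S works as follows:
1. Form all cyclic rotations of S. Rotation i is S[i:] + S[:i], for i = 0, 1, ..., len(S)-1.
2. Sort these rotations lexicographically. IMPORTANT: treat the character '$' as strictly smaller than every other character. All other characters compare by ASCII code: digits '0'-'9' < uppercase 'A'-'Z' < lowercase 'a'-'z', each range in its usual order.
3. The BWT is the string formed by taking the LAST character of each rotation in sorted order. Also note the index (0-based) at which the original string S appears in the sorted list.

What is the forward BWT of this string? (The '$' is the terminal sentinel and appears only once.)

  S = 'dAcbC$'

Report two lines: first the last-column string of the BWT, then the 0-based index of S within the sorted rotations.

Answer: CdbcA$
5

Derivation:
All 6 rotations (rotation i = S[i:]+S[:i]):
  rot[0] = dAcbC$
  rot[1] = AcbC$d
  rot[2] = cbC$dA
  rot[3] = bC$dAc
  rot[4] = C$dAcb
  rot[5] = $dAcbC
Sorted (with $ < everything):
  sorted[0] = $dAcbC  (last char: 'C')
  sorted[1] = AcbC$d  (last char: 'd')
  sorted[2] = C$dAcb  (last char: 'b')
  sorted[3] = bC$dAc  (last char: 'c')
  sorted[4] = cbC$dA  (last char: 'A')
  sorted[5] = dAcbC$  (last char: '$')
Last column: CdbcA$
Original string S is at sorted index 5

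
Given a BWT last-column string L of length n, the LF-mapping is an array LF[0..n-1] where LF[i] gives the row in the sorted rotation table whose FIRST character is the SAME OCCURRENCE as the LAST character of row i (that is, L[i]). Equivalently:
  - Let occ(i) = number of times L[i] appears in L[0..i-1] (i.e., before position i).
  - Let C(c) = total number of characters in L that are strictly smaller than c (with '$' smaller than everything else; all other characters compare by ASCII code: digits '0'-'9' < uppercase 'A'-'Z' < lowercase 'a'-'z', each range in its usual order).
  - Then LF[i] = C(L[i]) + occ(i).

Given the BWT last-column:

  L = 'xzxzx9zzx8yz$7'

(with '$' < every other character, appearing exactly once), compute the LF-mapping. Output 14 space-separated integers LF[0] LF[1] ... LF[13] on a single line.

Answer: 4 9 5 10 6 3 11 12 7 2 8 13 0 1

Derivation:
Char counts: '$':1, '7':1, '8':1, '9':1, 'x':4, 'y':1, 'z':5
C (first-col start): C('$')=0, C('7')=1, C('8')=2, C('9')=3, C('x')=4, C('y')=8, C('z')=9
L[0]='x': occ=0, LF[0]=C('x')+0=4+0=4
L[1]='z': occ=0, LF[1]=C('z')+0=9+0=9
L[2]='x': occ=1, LF[2]=C('x')+1=4+1=5
L[3]='z': occ=1, LF[3]=C('z')+1=9+1=10
L[4]='x': occ=2, LF[4]=C('x')+2=4+2=6
L[5]='9': occ=0, LF[5]=C('9')+0=3+0=3
L[6]='z': occ=2, LF[6]=C('z')+2=9+2=11
L[7]='z': occ=3, LF[7]=C('z')+3=9+3=12
L[8]='x': occ=3, LF[8]=C('x')+3=4+3=7
L[9]='8': occ=0, LF[9]=C('8')+0=2+0=2
L[10]='y': occ=0, LF[10]=C('y')+0=8+0=8
L[11]='z': occ=4, LF[11]=C('z')+4=9+4=13
L[12]='$': occ=0, LF[12]=C('$')+0=0+0=0
L[13]='7': occ=0, LF[13]=C('7')+0=1+0=1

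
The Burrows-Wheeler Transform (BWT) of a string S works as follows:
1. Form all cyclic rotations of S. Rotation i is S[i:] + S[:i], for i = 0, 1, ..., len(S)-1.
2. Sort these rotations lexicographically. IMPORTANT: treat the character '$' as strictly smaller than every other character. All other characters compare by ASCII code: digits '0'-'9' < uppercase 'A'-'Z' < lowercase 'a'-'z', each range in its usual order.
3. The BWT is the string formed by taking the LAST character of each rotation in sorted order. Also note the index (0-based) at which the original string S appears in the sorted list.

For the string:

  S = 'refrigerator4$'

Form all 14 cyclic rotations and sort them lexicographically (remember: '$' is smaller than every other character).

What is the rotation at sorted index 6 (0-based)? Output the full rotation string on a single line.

All 14 rotations (rotation i = S[i:]+S[:i]):
  rot[0] = refrigerator4$
  rot[1] = efrigerator4$r
  rot[2] = frigerator4$re
  rot[3] = rigerator4$ref
  rot[4] = igerator4$refr
  rot[5] = gerator4$refri
  rot[6] = erator4$refrig
  rot[7] = rator4$refrige
  rot[8] = ator4$refriger
  rot[9] = tor4$refrigera
  rot[10] = or4$refrigerat
  rot[11] = r4$refrigerato
  rot[12] = 4$refrigerator
  rot[13] = $refrigerator4
Sorted (with $ < everything):
  sorted[0] = $refrigerator4
  sorted[1] = 4$refrigerator
  sorted[2] = ator4$refriger
  sorted[3] = efrigerator4$r
  sorted[4] = erator4$refrig
  sorted[5] = frigerator4$re
  sorted[6] = gerator4$refri
  sorted[7] = igerator4$refr
  sorted[8] = or4$refrigerat
  sorted[9] = r4$refrigerato
  sorted[10] = rator4$refrige
  sorted[11] = refrigerator4$
  sorted[12] = rigerator4$ref
  sorted[13] = tor4$refrigera
sorted[6] = gerator4$refri

Answer: gerator4$refri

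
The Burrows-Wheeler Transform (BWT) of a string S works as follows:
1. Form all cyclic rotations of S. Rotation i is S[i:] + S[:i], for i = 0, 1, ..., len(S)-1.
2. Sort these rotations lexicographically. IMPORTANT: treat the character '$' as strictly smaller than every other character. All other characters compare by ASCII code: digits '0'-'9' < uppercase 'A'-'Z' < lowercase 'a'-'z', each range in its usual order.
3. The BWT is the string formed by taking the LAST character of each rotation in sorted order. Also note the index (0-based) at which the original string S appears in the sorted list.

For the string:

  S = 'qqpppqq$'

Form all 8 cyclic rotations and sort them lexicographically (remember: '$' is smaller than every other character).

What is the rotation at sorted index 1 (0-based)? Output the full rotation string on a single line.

Answer: pppqq$qq

Derivation:
All 8 rotations (rotation i = S[i:]+S[:i]):
  rot[0] = qqpppqq$
  rot[1] = qpppqq$q
  rot[2] = pppqq$qq
  rot[3] = ppqq$qqp
  rot[4] = pqq$qqpp
  rot[5] = qq$qqppp
  rot[6] = q$qqpppq
  rot[7] = $qqpppqq
Sorted (with $ < everything):
  sorted[0] = $qqpppqq
  sorted[1] = pppqq$qq
  sorted[2] = ppqq$qqp
  sorted[3] = pqq$qqpp
  sorted[4] = q$qqpppq
  sorted[5] = qpppqq$q
  sorted[6] = qq$qqppp
  sorted[7] = qqpppqq$
sorted[1] = pppqq$qq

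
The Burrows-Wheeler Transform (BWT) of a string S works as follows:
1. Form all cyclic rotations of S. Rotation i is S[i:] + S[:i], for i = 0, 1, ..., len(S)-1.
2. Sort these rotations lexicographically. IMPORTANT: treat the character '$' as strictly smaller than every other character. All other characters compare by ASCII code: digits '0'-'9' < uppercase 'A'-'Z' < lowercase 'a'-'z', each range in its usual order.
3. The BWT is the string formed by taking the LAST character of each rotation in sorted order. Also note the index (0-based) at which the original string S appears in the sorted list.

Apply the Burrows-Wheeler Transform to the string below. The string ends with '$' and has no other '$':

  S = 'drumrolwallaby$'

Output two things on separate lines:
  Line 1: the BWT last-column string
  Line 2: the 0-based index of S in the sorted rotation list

Answer: ylwa$laourmdrlb
4

Derivation:
All 15 rotations (rotation i = S[i:]+S[:i]):
  rot[0] = drumrolwallaby$
  rot[1] = rumrolwallaby$d
  rot[2] = umrolwallaby$dr
  rot[3] = mrolwallaby$dru
  rot[4] = rolwallaby$drum
  rot[5] = olwallaby$drumr
  rot[6] = lwallaby$drumro
  rot[7] = wallaby$drumrol
  rot[8] = allaby$drumrolw
  rot[9] = llaby$drumrolwa
  rot[10] = laby$drumrolwal
  rot[11] = aby$drumrolwall
  rot[12] = by$drumrolwalla
  rot[13] = y$drumrolwallab
  rot[14] = $drumrolwallaby
Sorted (with $ < everything):
  sorted[0] = $drumrolwallaby  (last char: 'y')
  sorted[1] = aby$drumrolwall  (last char: 'l')
  sorted[2] = allaby$drumrolw  (last char: 'w')
  sorted[3] = by$drumrolwalla  (last char: 'a')
  sorted[4] = drumrolwallaby$  (last char: '$')
  sorted[5] = laby$drumrolwal  (last char: 'l')
  sorted[6] = llaby$drumrolwa  (last char: 'a')
  sorted[7] = lwallaby$drumro  (last char: 'o')
  sorted[8] = mrolwallaby$dru  (last char: 'u')
  sorted[9] = olwallaby$drumr  (last char: 'r')
  sorted[10] = rolwallaby$drum  (last char: 'm')
  sorted[11] = rumrolwallaby$d  (last char: 'd')
  sorted[12] = umrolwallaby$dr  (last char: 'r')
  sorted[13] = wallaby$drumrol  (last char: 'l')
  sorted[14] = y$drumrolwallab  (last char: 'b')
Last column: ylwa$laourmdrlb
Original string S is at sorted index 4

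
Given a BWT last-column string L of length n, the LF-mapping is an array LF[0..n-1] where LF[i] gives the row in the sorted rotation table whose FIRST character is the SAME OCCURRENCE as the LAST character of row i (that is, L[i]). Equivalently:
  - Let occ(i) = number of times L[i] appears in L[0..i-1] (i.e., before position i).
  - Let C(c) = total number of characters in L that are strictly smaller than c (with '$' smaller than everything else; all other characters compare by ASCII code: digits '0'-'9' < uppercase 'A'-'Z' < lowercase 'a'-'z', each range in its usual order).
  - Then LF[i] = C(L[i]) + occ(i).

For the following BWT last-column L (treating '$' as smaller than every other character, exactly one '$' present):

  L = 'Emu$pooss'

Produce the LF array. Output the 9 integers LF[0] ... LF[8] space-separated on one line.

Char counts: '$':1, 'E':1, 'm':1, 'o':2, 'p':1, 's':2, 'u':1
C (first-col start): C('$')=0, C('E')=1, C('m')=2, C('o')=3, C('p')=5, C('s')=6, C('u')=8
L[0]='E': occ=0, LF[0]=C('E')+0=1+0=1
L[1]='m': occ=0, LF[1]=C('m')+0=2+0=2
L[2]='u': occ=0, LF[2]=C('u')+0=8+0=8
L[3]='$': occ=0, LF[3]=C('$')+0=0+0=0
L[4]='p': occ=0, LF[4]=C('p')+0=5+0=5
L[5]='o': occ=0, LF[5]=C('o')+0=3+0=3
L[6]='o': occ=1, LF[6]=C('o')+1=3+1=4
L[7]='s': occ=0, LF[7]=C('s')+0=6+0=6
L[8]='s': occ=1, LF[8]=C('s')+1=6+1=7

Answer: 1 2 8 0 5 3 4 6 7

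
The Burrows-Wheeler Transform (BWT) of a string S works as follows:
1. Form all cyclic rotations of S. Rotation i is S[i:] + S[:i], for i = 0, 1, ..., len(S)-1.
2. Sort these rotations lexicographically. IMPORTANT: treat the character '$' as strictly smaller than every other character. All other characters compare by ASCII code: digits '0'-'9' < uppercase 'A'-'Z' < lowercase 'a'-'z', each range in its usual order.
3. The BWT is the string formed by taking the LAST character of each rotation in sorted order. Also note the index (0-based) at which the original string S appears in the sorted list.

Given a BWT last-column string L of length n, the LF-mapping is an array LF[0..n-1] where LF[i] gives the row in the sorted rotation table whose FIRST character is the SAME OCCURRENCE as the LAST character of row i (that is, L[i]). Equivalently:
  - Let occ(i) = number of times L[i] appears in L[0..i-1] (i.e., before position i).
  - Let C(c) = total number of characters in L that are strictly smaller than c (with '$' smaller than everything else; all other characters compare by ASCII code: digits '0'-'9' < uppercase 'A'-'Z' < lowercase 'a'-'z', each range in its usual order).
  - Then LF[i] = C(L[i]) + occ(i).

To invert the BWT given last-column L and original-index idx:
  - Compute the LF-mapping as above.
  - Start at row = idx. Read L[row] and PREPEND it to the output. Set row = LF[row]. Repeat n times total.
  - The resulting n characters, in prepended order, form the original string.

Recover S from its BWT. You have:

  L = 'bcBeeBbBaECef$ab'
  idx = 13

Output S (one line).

Answer: eCbfeBaecBBEbab$

Derivation:
LF mapping: 8 11 1 12 13 2 9 3 6 5 4 14 15 0 7 10
Walk LF starting at row 13, prepending L[row]:
  step 1: row=13, L[13]='$', prepend. Next row=LF[13]=0
  step 2: row=0, L[0]='b', prepend. Next row=LF[0]=8
  step 3: row=8, L[8]='a', prepend. Next row=LF[8]=6
  step 4: row=6, L[6]='b', prepend. Next row=LF[6]=9
  step 5: row=9, L[9]='E', prepend. Next row=LF[9]=5
  step 6: row=5, L[5]='B', prepend. Next row=LF[5]=2
  step 7: row=2, L[2]='B', prepend. Next row=LF[2]=1
  step 8: row=1, L[1]='c', prepend. Next row=LF[1]=11
  step 9: row=11, L[11]='e', prepend. Next row=LF[11]=14
  step 10: row=14, L[14]='a', prepend. Next row=LF[14]=7
  step 11: row=7, L[7]='B', prepend. Next row=LF[7]=3
  step 12: row=3, L[3]='e', prepend. Next row=LF[3]=12
  step 13: row=12, L[12]='f', prepend. Next row=LF[12]=15
  step 14: row=15, L[15]='b', prepend. Next row=LF[15]=10
  step 15: row=10, L[10]='C', prepend. Next row=LF[10]=4
  step 16: row=4, L[4]='e', prepend. Next row=LF[4]=13
Reversed output: eCbfeBaecBBEbab$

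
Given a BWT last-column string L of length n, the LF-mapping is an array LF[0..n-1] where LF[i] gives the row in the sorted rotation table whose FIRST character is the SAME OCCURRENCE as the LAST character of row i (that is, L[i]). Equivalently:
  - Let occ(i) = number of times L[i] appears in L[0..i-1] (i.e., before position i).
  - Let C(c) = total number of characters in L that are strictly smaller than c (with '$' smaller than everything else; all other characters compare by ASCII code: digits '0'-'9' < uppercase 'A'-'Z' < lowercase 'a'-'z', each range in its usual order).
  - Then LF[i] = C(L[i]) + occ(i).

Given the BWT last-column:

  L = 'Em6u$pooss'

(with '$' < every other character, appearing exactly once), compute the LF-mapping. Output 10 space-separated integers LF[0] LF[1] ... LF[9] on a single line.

Char counts: '$':1, '6':1, 'E':1, 'm':1, 'o':2, 'p':1, 's':2, 'u':1
C (first-col start): C('$')=0, C('6')=1, C('E')=2, C('m')=3, C('o')=4, C('p')=6, C('s')=7, C('u')=9
L[0]='E': occ=0, LF[0]=C('E')+0=2+0=2
L[1]='m': occ=0, LF[1]=C('m')+0=3+0=3
L[2]='6': occ=0, LF[2]=C('6')+0=1+0=1
L[3]='u': occ=0, LF[3]=C('u')+0=9+0=9
L[4]='$': occ=0, LF[4]=C('$')+0=0+0=0
L[5]='p': occ=0, LF[5]=C('p')+0=6+0=6
L[6]='o': occ=0, LF[6]=C('o')+0=4+0=4
L[7]='o': occ=1, LF[7]=C('o')+1=4+1=5
L[8]='s': occ=0, LF[8]=C('s')+0=7+0=7
L[9]='s': occ=1, LF[9]=C('s')+1=7+1=8

Answer: 2 3 1 9 0 6 4 5 7 8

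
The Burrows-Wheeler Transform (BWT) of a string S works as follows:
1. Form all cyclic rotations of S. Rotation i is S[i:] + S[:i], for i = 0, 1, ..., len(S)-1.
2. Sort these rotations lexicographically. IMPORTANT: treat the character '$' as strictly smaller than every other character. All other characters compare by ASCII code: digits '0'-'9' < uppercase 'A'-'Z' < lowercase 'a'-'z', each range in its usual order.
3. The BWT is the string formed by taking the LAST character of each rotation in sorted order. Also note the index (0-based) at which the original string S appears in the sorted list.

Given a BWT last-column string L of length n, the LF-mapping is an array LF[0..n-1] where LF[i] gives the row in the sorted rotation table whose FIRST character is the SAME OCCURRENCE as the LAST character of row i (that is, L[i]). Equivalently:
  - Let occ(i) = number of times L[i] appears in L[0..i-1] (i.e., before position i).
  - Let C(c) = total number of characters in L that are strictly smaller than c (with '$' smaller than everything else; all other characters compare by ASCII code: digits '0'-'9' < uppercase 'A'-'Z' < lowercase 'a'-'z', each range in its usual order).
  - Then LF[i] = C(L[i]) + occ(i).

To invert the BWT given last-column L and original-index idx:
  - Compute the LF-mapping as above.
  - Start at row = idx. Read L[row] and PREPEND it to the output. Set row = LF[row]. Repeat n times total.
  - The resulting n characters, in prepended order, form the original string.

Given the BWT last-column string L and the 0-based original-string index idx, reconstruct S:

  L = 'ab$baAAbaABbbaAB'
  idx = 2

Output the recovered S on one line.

LF mapping: 7 11 0 12 8 1 2 13 9 3 5 14 15 10 4 6
Walk LF starting at row 2, prepending L[row]:
  step 1: row=2, L[2]='$', prepend. Next row=LF[2]=0
  step 2: row=0, L[0]='a', prepend. Next row=LF[0]=7
  step 3: row=7, L[7]='b', prepend. Next row=LF[7]=13
  step 4: row=13, L[13]='a', prepend. Next row=LF[13]=10
  step 5: row=10, L[10]='B', prepend. Next row=LF[10]=5
  step 6: row=5, L[5]='A', prepend. Next row=LF[5]=1
  step 7: row=1, L[1]='b', prepend. Next row=LF[1]=11
  step 8: row=11, L[11]='b', prepend. Next row=LF[11]=14
  step 9: row=14, L[14]='A', prepend. Next row=LF[14]=4
  step 10: row=4, L[4]='a', prepend. Next row=LF[4]=8
  step 11: row=8, L[8]='a', prepend. Next row=LF[8]=9
  step 12: row=9, L[9]='A', prepend. Next row=LF[9]=3
  step 13: row=3, L[3]='b', prepend. Next row=LF[3]=12
  step 14: row=12, L[12]='b', prepend. Next row=LF[12]=15
  step 15: row=15, L[15]='B', prepend. Next row=LF[15]=6
  step 16: row=6, L[6]='A', prepend. Next row=LF[6]=2
Reversed output: ABbbAaaAbbABaba$

Answer: ABbbAaaAbbABaba$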